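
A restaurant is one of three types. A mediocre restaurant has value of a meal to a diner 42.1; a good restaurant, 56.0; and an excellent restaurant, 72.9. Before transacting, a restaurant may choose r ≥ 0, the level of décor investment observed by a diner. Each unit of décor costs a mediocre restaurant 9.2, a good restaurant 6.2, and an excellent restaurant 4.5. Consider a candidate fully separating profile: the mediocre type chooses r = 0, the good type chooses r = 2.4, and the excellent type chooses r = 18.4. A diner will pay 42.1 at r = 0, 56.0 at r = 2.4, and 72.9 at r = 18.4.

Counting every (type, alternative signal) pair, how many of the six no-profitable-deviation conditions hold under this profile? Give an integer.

Good (own payoff 56.0 − 6.2×2.4 = 41.12): to r=0 gives 42.1 → profitable ✗; to r=18.4 gives 72.9 − 6.2×18.4 = -41.18 → no gain ✓.
Mediocre (own payoff 42.1): to r=2.4 gives 56.0 − 9.2×2.4 = 33.92 → no gain ✓; to r=18.4 gives 72.9 − 9.2×18.4 = -96.38 → no gain ✓.
Excellent (own payoff 72.9 − 4.5×18.4 = -9.9): to r=0 gives 42.1 → profitable ✗; to r=2.4 gives 56.0 − 4.5×2.4 = 45.2 → profitable ✗.
3 of the 6 constraints hold; not an equilibrium.

3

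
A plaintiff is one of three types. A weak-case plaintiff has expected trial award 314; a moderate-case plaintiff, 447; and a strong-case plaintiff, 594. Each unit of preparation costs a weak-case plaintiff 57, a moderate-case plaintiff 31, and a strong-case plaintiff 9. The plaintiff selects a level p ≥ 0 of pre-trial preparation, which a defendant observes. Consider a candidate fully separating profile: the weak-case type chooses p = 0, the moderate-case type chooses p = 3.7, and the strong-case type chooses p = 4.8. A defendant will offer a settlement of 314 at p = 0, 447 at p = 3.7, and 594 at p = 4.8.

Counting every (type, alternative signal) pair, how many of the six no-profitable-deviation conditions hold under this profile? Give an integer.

4

Weak-case (own payoff 314): to p=3.7 gives 447 − 57×3.7 = 236.1 → no gain ✓; to p=4.8 gives 594 − 57×4.8 = 320.4 → profitable ✗.
Strong-case (own payoff 594 − 9×4.8 = 550.8): to p=0 gives 314 → no gain ✓; to p=3.7 gives 447 − 9×3.7 = 413.7 → no gain ✓.
Moderate-case (own payoff 447 − 31×3.7 = 332.3): to p=0 gives 314 → no gain ✓; to p=4.8 gives 594 − 31×4.8 = 445.2 → profitable ✗.
4 of the 6 constraints hold; not an equilibrium.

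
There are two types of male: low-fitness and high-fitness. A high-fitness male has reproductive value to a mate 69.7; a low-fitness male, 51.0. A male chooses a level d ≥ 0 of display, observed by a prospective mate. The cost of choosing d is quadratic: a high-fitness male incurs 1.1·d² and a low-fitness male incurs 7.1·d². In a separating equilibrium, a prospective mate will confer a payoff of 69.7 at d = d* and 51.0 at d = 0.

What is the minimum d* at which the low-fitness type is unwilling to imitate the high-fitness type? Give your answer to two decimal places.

The low-fitness type at d = 0 receives 51.0; imitating at d* yields 69.7 − 7.1·d*².
Indifference: 51.0 = 69.7 − 7.1·d*², so d*² = (69.7 − 51.0) / 7.1 ≈ 2.6338.
d* = √2.6338 ≈ 1.62.

1.62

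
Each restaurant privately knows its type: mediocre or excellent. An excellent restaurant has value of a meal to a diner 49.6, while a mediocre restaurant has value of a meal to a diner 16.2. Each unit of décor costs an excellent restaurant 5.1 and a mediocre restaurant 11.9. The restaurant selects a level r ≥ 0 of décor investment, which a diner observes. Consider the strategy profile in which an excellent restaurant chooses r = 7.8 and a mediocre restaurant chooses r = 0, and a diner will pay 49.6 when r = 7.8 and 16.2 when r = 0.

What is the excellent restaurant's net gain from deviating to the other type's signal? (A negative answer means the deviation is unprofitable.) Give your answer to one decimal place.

Playing r = 7.8 the excellent restaurant receives 49.6 − 5.1 × 7.8 = 9.82.
Deviating to r = 0 yields 16.2 instead.
Gain from deviating: 16.2 − 9.82 = 6.38, i.e. 6.4 to one decimal place.
The gain is positive, so the excellent type's incentive-compatibility constraint is violated — this profile is not a separating equilibrium.

6.4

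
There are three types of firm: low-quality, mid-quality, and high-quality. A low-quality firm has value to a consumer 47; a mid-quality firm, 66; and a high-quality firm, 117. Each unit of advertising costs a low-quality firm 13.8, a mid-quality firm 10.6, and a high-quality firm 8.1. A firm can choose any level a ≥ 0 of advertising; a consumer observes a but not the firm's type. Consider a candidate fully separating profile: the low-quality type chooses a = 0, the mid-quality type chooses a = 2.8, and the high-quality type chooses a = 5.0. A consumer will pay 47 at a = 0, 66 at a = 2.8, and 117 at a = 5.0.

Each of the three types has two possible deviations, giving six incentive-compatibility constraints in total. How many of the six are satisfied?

Mid-quality (own payoff 66 − 10.6×2.8 = 36.32): to a=0 gives 47 → profitable ✗; to a=5.0 gives 117 − 10.6×5.0 = 64 → profitable ✗.
Low-quality (own payoff 47): to a=2.8 gives 66 − 13.8×2.8 = 27.36 → no gain ✓; to a=5.0 gives 117 − 13.8×5.0 = 48 → profitable ✗.
High-quality (own payoff 117 − 8.1×5.0 = 76.5): to a=0 gives 47 → no gain ✓; to a=2.8 gives 66 − 8.1×2.8 = 43.32 → no gain ✓.
3 of the 6 constraints hold; not an equilibrium.

3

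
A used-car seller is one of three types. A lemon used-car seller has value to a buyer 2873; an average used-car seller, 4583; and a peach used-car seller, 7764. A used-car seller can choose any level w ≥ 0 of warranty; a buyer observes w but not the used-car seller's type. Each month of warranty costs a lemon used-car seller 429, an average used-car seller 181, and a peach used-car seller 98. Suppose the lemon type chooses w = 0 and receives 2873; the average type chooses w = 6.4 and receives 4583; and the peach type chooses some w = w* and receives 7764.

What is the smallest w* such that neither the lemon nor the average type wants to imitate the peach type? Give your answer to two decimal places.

Average type (on-path payoff 4583 − 181×6.4 = 3424.6) won't mimic when 3424.6 ≥ 7764 − 181·w*, i.e. w* ≥ 23.97.
Lemon type (on-path payoff 2873) won't mimic when 2873 ≥ 7764 − 429·w*, i.e. w* ≥ 11.40.
Both must hold, so w* = max(11.40, 23.97) = 23.97. The average type's constraint binds.

23.97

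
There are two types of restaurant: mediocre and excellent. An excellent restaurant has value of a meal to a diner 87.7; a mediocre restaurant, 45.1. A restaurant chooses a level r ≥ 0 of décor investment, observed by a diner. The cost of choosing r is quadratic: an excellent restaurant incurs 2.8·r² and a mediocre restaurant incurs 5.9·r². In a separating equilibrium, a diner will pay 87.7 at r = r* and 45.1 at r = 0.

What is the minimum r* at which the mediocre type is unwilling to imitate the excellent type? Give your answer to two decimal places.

2.69

The mediocre type at r = 0 receives 45.1; imitating at r* yields 87.7 − 5.9·r*².
Indifference: 45.1 = 87.7 − 5.9·r*², so r*² = (87.7 − 45.1) / 5.9 ≈ 7.2203.
r* = √7.2203 ≈ 2.69.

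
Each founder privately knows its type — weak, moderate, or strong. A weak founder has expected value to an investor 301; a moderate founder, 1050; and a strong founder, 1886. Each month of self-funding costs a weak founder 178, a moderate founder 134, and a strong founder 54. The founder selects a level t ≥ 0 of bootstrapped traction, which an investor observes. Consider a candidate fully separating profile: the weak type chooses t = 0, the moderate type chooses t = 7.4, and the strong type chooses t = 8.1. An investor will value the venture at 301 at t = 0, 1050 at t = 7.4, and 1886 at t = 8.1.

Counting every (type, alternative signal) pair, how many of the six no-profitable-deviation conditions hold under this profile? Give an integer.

3

Strong (own payoff 1886 − 54×8.1 = 1448.6): to t=0 gives 301 → no gain ✓; to t=7.4 gives 1050 − 54×7.4 = 650.4 → no gain ✓.
Moderate (own payoff 1050 − 134×7.4 = 58.4): to t=0 gives 301 → profitable ✗; to t=8.1 gives 1886 − 134×8.1 = 800.6 → profitable ✗.
Weak (own payoff 301): to t=7.4 gives 1050 − 178×7.4 = -267.2 → no gain ✓; to t=8.1 gives 1886 − 178×8.1 = 444.2 → profitable ✗.
3 of the 6 constraints hold; not an equilibrium.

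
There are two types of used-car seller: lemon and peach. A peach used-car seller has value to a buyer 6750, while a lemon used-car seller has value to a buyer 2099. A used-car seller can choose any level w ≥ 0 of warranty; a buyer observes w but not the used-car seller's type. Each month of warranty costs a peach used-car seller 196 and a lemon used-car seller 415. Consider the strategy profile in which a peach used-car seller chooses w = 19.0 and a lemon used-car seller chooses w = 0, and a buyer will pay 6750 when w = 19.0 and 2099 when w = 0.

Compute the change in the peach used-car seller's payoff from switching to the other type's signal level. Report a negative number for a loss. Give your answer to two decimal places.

Playing w = 19.0 the peach used-car seller receives 6750 − 196 × 19.0 = 3026.
Deviating to w = 0 yields 2099 instead.
Gain from deviating: 2099 − 3026 = -927.00.
The gain is negative, so the peach type's incentive-compatibility constraint is satisfied.

-927.00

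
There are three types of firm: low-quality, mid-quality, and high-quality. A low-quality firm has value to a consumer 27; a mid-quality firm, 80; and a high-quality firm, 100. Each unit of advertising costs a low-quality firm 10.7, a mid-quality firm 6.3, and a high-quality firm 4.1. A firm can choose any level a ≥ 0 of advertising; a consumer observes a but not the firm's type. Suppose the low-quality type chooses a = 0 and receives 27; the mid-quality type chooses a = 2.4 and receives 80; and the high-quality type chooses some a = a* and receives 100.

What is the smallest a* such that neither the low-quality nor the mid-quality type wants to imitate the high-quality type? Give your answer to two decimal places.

6.82

Low-quality type (on-path payoff 27) won't mimic when 27 ≥ 100 − 10.7·a*, i.e. a* ≥ 6.82.
Mid-quality type (on-path payoff 80 − 6.3×2.4 = 64.88) won't mimic when 64.88 ≥ 100 − 6.3·a*, i.e. a* ≥ 5.57.
Both must hold, so a* = max(6.82, 5.57) = 6.82. The low-quality type's constraint binds.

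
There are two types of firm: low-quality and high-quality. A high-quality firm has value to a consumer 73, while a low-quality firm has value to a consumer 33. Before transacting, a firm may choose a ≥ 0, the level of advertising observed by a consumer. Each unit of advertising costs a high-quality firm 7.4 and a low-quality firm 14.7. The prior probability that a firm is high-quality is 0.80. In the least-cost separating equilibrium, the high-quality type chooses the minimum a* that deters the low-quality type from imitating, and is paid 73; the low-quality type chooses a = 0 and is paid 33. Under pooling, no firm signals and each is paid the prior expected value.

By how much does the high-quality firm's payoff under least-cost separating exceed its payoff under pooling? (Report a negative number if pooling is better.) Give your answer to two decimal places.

-12.14

Least-cost separating signal: a* solves 33 = 73 − 14.7·a*, so a* = (73 − 33)/14.7 ≈ 2.7211.
High-quality type's separating payoff: 73 − 7.4 × a* = 73 − 7.4 × (73 − 33)/14.7 = 73 − 296/14.7 ≈ 52.8639.
Pooling payoff: 0.80 × 73 + 0.20 × 33 = 65.
Difference: 52.8639 − 65 = -12.1361, i.e. -12.14 to two decimal places.
The high-quality type would prefer the pooling outcome.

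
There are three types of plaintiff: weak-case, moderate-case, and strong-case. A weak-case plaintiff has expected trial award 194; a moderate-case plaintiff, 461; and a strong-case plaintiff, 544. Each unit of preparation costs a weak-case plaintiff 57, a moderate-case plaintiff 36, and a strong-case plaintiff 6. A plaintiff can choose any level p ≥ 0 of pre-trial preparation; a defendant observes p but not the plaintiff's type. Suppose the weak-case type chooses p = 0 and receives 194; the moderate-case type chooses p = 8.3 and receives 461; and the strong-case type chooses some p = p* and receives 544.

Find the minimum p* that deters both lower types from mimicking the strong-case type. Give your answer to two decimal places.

Moderate-case type (on-path payoff 461 − 36×8.3 = 162.2) won't mimic when 162.2 ≥ 544 − 36·p*, i.e. p* ≥ 10.61.
Weak-case type (on-path payoff 194) won't mimic when 194 ≥ 544 − 57·p*, i.e. p* ≥ 6.14.
Both must hold, so p* = max(6.14, 10.61) = 10.61. The moderate-case type's constraint binds.

10.61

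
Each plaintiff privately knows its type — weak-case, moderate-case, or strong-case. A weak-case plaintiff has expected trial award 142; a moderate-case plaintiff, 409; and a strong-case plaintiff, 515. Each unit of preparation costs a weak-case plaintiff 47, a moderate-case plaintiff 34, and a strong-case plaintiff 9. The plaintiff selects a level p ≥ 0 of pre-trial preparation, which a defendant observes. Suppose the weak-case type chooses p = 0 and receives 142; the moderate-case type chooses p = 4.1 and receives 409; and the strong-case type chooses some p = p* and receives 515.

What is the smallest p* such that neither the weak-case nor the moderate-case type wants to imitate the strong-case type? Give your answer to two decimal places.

7.94

Moderate-case type (on-path payoff 409 − 34×4.1 = 269.6) won't mimic when 269.6 ≥ 515 − 34·p*, i.e. p* ≥ 7.22.
Weak-case type (on-path payoff 142) won't mimic when 142 ≥ 515 − 47·p*, i.e. p* ≥ 7.94.
Both must hold, so p* = max(7.94, 7.22) = 7.94. The weak-case type's constraint binds.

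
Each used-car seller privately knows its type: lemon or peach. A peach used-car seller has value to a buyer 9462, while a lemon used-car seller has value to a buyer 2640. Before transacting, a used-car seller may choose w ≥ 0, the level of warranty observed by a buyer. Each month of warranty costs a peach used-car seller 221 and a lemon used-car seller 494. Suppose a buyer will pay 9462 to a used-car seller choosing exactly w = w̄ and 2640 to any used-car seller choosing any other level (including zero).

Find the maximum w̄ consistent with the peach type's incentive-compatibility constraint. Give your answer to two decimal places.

Choosing w̄ yields the peach type 9462 − 221·w̄; choosing zero yields 2640.
The peach type is indifferent at 9462 − 221·w̄ = 2640, i.e. w̄ = (9462 − 2640) / 221 ≈ 30.87.
For any w̄ above 30.87 the peach type would rather pool at zero, so separation collapses.

30.87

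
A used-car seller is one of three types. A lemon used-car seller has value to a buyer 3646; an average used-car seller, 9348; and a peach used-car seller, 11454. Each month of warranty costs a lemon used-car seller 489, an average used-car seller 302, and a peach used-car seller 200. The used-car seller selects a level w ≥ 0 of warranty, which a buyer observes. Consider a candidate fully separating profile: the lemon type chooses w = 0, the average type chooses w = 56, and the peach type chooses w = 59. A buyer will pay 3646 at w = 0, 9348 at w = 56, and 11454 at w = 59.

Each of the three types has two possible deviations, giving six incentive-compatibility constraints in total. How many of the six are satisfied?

3

Lemon (own payoff 3646): to w=56 gives 9348 − 489×56 = -18036 → no gain ✓; to w=59 gives 11454 − 489×59 = -17397 → no gain ✓.
Average (own payoff 9348 − 302×56 = -7564): to w=0 gives 3646 → profitable ✗; to w=59 gives 11454 − 302×59 = -6364 → profitable ✗.
Peach (own payoff 11454 − 200×59 = -346): to w=0 gives 3646 → profitable ✗; to w=56 gives 9348 − 200×56 = -1852 → no gain ✓.
3 of the 6 constraints hold; not an equilibrium.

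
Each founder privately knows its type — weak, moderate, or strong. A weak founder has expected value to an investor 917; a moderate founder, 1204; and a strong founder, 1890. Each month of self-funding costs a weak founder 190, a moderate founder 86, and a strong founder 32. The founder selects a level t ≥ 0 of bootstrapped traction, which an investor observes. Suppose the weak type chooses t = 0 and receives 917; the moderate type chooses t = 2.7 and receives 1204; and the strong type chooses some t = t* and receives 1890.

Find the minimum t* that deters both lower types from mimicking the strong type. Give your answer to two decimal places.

10.68

Weak type (on-path payoff 917) won't mimic when 917 ≥ 1890 − 190·t*, i.e. t* ≥ 5.12.
Moderate type (on-path payoff 1204 − 86×2.7 = 971.8) won't mimic when 971.8 ≥ 1890 − 86·t*, i.e. t* ≥ 10.68.
Both must hold, so t* = max(5.12, 10.68) = 10.68. The moderate type's constraint binds.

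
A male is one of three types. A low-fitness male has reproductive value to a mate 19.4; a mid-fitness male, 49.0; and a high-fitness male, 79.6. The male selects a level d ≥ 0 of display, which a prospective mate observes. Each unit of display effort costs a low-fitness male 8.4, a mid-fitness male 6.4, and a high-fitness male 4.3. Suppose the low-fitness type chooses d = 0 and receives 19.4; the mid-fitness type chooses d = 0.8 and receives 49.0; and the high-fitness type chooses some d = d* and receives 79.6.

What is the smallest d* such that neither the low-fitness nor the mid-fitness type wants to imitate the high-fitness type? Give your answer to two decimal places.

7.17

Mid-fitness type (on-path payoff 49.0 − 6.4×0.8 = 43.88) won't mimic when 43.88 ≥ 79.6 − 6.4·d*, i.e. d* ≥ 5.58.
Low-fitness type (on-path payoff 19.4) won't mimic when 19.4 ≥ 79.6 − 8.4·d*, i.e. d* ≥ 7.17.
Both must hold, so d* = max(7.17, 5.58) = 7.17. The low-fitness type's constraint binds.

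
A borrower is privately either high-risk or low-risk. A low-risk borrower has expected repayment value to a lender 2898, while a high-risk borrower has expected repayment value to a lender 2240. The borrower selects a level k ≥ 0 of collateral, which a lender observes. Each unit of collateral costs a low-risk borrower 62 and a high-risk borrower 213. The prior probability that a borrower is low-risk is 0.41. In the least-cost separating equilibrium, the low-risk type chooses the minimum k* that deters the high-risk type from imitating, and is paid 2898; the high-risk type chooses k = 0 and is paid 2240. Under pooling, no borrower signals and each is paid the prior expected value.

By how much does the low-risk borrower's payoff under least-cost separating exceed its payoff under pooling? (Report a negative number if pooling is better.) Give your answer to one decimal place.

Least-cost separating signal: k* solves 2240 = 2898 − 213·k*, so k* = (2898 − 2240)/213 ≈ 3.0892.
Low-risk type's separating payoff: 2898 − 62 × k* = 2898 − 62 × (2898 − 2240)/213 = 2898 − 40796/213 ≈ 2706.469.
Pooling payoff: 0.41 × 2898 + 0.59 × 2240 = 2509.78.
Difference: 2706.469 − 2509.78 = 196.689, i.e. 196.7 to one decimal place.
The low-risk type prefers to separate.

196.7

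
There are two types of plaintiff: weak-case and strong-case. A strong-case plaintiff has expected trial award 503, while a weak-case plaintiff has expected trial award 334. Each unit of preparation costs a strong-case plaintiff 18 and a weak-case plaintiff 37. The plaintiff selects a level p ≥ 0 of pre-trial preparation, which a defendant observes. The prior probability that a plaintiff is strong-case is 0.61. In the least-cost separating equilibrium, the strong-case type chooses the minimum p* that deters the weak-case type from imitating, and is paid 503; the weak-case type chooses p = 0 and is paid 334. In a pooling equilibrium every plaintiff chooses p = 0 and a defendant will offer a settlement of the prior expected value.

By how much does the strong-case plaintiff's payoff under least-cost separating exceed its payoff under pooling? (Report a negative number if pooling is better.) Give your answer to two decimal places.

-16.31

Least-cost separating signal: p* solves 334 = 503 − 37·p*, so p* = (503 − 334)/37 ≈ 4.5676.
Strong-case type's separating payoff: 503 − 18 × p* = 503 − 18 × (503 − 334)/37 = 503 − 3042/37 ≈ 420.7838.
Pooling payoff: 0.61 × 503 + 0.39 × 334 = 437.09.
Difference: 420.7838 − 437.09 = -16.3062, i.e. -16.31 to two decimal places.
The strong-case type would prefer the pooling outcome.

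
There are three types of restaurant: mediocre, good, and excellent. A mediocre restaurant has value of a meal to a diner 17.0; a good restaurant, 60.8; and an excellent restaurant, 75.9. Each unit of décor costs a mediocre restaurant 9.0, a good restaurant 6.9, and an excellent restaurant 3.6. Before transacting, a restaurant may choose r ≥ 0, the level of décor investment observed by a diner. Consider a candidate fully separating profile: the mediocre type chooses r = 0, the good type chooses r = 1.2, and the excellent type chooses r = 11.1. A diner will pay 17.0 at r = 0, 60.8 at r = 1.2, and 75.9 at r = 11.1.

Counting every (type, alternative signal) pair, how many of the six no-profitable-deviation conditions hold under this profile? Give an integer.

4

Good (own payoff 60.8 − 6.9×1.2 = 52.52): to r=0 gives 17.0 → no gain ✓; to r=11.1 gives 75.9 − 6.9×11.1 = -0.69 → no gain ✓.
Mediocre (own payoff 17.0): to r=1.2 gives 60.8 − 9.0×1.2 = 50 → profitable ✗; to r=11.1 gives 75.9 − 9.0×11.1 = -24 → no gain ✓.
Excellent (own payoff 75.9 − 3.6×11.1 = 35.94): to r=0 gives 17.0 → no gain ✓; to r=1.2 gives 60.8 − 3.6×1.2 = 56.48 → profitable ✗.
4 of the 6 constraints hold; not an equilibrium.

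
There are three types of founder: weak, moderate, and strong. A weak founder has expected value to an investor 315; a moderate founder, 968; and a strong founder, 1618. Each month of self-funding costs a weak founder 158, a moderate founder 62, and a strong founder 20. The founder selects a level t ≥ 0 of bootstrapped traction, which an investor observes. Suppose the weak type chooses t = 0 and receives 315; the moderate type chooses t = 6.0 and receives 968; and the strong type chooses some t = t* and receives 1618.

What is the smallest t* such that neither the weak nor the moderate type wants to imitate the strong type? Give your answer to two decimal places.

Moderate type (on-path payoff 968 − 62×6.0 = 596) won't mimic when 596 ≥ 1618 − 62·t*, i.e. t* ≥ 16.48.
Weak type (on-path payoff 315) won't mimic when 315 ≥ 1618 − 158·t*, i.e. t* ≥ 8.25.
Both must hold, so t* = max(8.25, 16.48) = 16.48. The moderate type's constraint binds.

16.48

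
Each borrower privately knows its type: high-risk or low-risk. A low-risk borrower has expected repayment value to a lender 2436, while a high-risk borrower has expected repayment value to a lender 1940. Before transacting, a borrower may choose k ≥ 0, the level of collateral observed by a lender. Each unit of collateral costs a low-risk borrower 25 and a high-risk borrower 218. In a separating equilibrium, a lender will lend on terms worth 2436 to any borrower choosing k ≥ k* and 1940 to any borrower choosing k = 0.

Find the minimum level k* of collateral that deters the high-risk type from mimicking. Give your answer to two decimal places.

A high-risk borrower choosing k = 0 receives 1940.
Imitating at k* instead would pay 2436 at cost 218·k*, netting 2436 − 218·k*.
Indifference: 1940 = 2436 − 218·k*, so k* = (2436 − 1940) / 218 ≈ 2.28.
This is the high-risk type's binding incentive-compatibility constraint; any k ≥ 2.28 sustains separation on that side.

2.28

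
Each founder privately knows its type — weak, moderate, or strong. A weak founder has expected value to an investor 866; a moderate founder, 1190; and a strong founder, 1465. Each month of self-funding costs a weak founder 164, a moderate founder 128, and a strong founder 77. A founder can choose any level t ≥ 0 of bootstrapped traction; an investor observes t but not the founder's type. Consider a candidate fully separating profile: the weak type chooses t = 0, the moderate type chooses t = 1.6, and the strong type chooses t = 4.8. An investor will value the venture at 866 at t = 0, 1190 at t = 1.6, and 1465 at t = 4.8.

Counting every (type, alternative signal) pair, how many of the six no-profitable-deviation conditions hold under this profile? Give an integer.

Moderate (own payoff 1190 − 128×1.6 = 985.2): to t=0 gives 866 → no gain ✓; to t=4.8 gives 1465 − 128×4.8 = 850.6 → no gain ✓.
Weak (own payoff 866): to t=1.6 gives 1190 − 164×1.6 = 927.6 → profitable ✗; to t=4.8 gives 1465 − 164×4.8 = 677.8 → no gain ✓.
Strong (own payoff 1465 − 77×4.8 = 1095.4): to t=0 gives 866 → no gain ✓; to t=1.6 gives 1190 − 77×1.6 = 1066.8 → no gain ✓.
5 of the 6 constraints hold; not an equilibrium.

5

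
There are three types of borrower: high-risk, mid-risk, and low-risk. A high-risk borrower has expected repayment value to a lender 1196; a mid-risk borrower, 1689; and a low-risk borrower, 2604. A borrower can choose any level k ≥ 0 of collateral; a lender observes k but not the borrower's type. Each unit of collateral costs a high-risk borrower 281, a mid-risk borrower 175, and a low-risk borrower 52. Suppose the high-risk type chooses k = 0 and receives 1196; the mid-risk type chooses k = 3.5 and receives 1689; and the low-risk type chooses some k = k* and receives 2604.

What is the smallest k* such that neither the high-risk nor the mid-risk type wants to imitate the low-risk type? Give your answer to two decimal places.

8.73

Mid-risk type (on-path payoff 1689 − 175×3.5 = 1076.5) won't mimic when 1076.5 ≥ 2604 − 175·k*, i.e. k* ≥ 8.73.
High-risk type (on-path payoff 1196) won't mimic when 1196 ≥ 2604 − 281·k*, i.e. k* ≥ 5.01.
Both must hold, so k* = max(5.01, 8.73) = 8.73. The mid-risk type's constraint binds.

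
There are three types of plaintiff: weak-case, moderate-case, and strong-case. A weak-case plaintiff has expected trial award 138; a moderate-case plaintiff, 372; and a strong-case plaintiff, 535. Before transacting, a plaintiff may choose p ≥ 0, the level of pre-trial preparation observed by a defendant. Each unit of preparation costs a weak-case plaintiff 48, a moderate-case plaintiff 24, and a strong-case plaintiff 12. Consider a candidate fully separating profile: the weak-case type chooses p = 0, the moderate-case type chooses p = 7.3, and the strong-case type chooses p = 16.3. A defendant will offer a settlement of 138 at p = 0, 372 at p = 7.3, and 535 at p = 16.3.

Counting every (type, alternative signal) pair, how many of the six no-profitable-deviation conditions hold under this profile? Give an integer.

6

Weak-case (own payoff 138): to p=7.3 gives 372 − 48×7.3 = 21.6 → no gain ✓; to p=16.3 gives 535 − 48×16.3 = -247.4 → no gain ✓.
Strong-case (own payoff 535 − 12×16.3 = 339.4): to p=0 gives 138 → no gain ✓; to p=7.3 gives 372 − 12×7.3 = 284.4 → no gain ✓.
Moderate-case (own payoff 372 − 24×7.3 = 196.8): to p=0 gives 138 → no gain ✓; to p=16.3 gives 535 − 24×16.3 = 143.8 → no gain ✓.
6 of the 6 constraints hold; this profile is a separating equilibrium.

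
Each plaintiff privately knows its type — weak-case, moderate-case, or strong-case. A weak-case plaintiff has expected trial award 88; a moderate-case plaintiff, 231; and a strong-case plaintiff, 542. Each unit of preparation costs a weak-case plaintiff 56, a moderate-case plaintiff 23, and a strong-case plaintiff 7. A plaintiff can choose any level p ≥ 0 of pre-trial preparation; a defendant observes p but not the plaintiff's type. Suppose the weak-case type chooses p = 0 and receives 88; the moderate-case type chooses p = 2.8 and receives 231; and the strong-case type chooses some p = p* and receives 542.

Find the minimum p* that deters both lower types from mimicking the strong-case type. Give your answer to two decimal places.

Weak-case type (on-path payoff 88) won't mimic when 88 ≥ 542 − 56·p*, i.e. p* ≥ 8.11.
Moderate-case type (on-path payoff 231 − 23×2.8 = 166.6) won't mimic when 166.6 ≥ 542 − 23·p*, i.e. p* ≥ 16.32.
Both must hold, so p* = max(8.11, 16.32) = 16.32. The moderate-case type's constraint binds.

16.32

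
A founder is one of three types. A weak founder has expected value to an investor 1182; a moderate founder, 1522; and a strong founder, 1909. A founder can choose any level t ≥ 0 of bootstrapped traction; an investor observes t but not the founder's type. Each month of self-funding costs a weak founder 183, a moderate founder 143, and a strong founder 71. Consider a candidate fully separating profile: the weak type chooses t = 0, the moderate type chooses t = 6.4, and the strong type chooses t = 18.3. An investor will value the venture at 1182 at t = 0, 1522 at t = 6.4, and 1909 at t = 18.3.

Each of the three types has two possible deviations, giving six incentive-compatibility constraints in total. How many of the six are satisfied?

Weak (own payoff 1182): to t=6.4 gives 1522 − 183×6.4 = 350.8 → no gain ✓; to t=18.3 gives 1909 − 183×18.3 = -1439.9 → no gain ✓.
Moderate (own payoff 1522 − 143×6.4 = 606.8): to t=0 gives 1182 → profitable ✗; to t=18.3 gives 1909 − 143×18.3 = -707.9 → no gain ✓.
Strong (own payoff 1909 − 71×18.3 = 609.7): to t=0 gives 1182 → profitable ✗; to t=6.4 gives 1522 − 71×6.4 = 1067.6 → profitable ✗.
3 of the 6 constraints hold; not an equilibrium.

3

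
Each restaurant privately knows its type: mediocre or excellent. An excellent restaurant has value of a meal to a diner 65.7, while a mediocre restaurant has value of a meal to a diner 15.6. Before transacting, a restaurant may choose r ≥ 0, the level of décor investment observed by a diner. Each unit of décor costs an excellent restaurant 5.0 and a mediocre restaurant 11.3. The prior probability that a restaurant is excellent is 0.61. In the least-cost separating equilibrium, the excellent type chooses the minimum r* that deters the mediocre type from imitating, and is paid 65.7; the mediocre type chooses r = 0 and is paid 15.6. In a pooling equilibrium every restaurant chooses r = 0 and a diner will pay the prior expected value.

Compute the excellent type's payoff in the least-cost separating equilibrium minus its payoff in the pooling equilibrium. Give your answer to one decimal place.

Least-cost separating signal: r* solves 15.6 = 65.7 − 11.3·r*, so r* = (65.7 − 15.6)/11.3 ≈ 4.4336.
Excellent type's separating payoff: 65.7 − 5.0 × r* = 65.7 − 5.0 × (65.7 − 15.6)/11.3 = 65.7 − 250.5/11.3 ≈ 43.532.
Pooling payoff: 0.61 × 65.7 + 0.39 × 15.6 = 46.161.
Difference: 43.532 − 46.161 = -2.629, i.e. -2.6 to one decimal place.
The excellent type would prefer the pooling outcome.

-2.6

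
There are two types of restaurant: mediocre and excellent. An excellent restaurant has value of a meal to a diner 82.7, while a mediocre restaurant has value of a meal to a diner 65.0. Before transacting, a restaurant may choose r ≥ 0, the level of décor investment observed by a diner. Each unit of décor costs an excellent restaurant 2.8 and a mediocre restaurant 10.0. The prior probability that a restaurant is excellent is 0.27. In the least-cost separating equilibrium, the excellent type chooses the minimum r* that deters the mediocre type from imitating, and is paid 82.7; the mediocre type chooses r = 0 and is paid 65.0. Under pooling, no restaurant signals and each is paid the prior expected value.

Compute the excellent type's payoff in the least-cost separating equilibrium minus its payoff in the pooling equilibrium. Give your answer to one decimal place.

8.0

Least-cost separating signal: r* solves 65.0 = 82.7 − 10.0·r*, so r* = (82.7 − 65.0)/10.0 = 1.77.
Excellent type's separating payoff: 82.7 − 2.8 × r* = 82.7 − 2.8 × (82.7 − 65.0)/10.0 = 82.7 − 49.56/10.0 = 77.744.
Pooling payoff: 0.27 × 82.7 + 0.73 × 65.0 = 69.779.
Difference: 77.744 − 69.779 = 7.965, i.e. 8.0 to one decimal place.
The excellent type prefers to separate.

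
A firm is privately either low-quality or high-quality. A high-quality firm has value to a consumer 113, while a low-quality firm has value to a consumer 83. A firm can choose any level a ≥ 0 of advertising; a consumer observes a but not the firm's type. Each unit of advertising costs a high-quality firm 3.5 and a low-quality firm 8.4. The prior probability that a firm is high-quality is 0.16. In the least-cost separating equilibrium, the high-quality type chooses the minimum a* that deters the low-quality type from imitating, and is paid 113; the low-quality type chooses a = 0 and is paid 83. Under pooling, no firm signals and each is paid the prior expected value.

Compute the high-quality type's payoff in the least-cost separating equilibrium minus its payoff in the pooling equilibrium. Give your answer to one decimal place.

Least-cost separating signal: a* solves 83 = 113 − 8.4·a*, so a* = (113 − 83)/8.4 ≈ 3.5714.
High-quality type's separating payoff: 113 − 3.5 × a* = 113 − 3.5 × (113 − 83)/8.4 = 113 − 105/8.4 = 100.5.
Pooling payoff: 0.16 × 113 + 0.84 × 83 = 87.8.
Difference: 100.5 − 87.8 = 12.7.
The high-quality type prefers to separate.

12.7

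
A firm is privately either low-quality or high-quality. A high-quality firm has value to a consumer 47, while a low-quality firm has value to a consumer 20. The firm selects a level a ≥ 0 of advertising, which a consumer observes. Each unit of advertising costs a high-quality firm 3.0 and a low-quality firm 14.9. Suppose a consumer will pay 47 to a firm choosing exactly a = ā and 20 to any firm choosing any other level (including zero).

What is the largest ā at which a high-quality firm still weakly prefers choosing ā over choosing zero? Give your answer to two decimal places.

9.00

Choosing ā yields the high-quality type 47 − 3.0·ā; choosing zero yields 20.
The high-quality type is indifferent at 47 − 3.0·ā = 20, i.e. ā = (47 − 20) / 3.0 = 9.00.
For any ā above 9.00 the high-quality type would rather pool at zero, so separation collapses.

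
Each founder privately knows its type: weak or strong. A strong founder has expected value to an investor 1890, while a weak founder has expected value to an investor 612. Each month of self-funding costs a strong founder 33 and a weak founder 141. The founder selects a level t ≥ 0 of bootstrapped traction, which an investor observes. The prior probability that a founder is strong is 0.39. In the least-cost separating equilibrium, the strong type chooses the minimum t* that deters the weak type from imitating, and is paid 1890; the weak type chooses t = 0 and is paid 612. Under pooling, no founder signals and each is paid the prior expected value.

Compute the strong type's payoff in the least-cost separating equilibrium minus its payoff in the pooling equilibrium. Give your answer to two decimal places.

Least-cost separating signal: t* solves 612 = 1890 − 141·t*, so t* = (1890 − 612)/141 ≈ 9.0638.
Strong type's separating payoff: 1890 − 33 × t* = 1890 − 33 × (1890 − 612)/141 = 1890 − 42174/141 ≈ 1590.8936.
Pooling payoff: 0.39 × 1890 + 0.61 × 612 = 1110.42.
Difference: 1590.8936 − 1110.42 = 480.4736, i.e. 480.47 to two decimal places.
The strong type prefers to separate.

480.47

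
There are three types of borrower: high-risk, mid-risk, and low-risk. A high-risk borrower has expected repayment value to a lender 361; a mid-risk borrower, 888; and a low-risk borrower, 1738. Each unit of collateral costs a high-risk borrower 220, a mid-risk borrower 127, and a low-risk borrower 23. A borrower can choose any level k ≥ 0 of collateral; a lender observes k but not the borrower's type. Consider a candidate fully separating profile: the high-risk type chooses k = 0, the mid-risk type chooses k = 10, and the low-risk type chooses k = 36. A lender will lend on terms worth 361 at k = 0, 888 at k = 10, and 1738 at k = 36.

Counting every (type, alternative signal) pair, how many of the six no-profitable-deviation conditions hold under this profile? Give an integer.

Low-risk (own payoff 1738 − 23×36 = 910): to k=0 gives 361 → no gain ✓; to k=10 gives 888 − 23×10 = 658 → no gain ✓.
Mid-risk (own payoff 888 − 127×10 = -382): to k=0 gives 361 → profitable ✗; to k=36 gives 1738 − 127×36 = -2834 → no gain ✓.
High-risk (own payoff 361): to k=10 gives 888 − 220×10 = -1312 → no gain ✓; to k=36 gives 1738 − 220×36 = -6182 → no gain ✓.
5 of the 6 constraints hold; not an equilibrium.

5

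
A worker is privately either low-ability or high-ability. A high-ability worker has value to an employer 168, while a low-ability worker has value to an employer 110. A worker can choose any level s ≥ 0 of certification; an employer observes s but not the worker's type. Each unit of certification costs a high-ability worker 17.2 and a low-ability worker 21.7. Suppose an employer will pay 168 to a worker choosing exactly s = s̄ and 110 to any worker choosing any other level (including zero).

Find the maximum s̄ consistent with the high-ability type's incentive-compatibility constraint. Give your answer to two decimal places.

3.37

Choosing s̄ yields the high-ability type 168 − 17.2·s̄; choosing zero yields 110.
The high-ability type is indifferent at 168 − 17.2·s̄ = 110, i.e. s̄ = (168 − 110) / 17.2 ≈ 3.37.
For any s̄ above 3.37 the high-ability type would rather pool at zero, so separation collapses.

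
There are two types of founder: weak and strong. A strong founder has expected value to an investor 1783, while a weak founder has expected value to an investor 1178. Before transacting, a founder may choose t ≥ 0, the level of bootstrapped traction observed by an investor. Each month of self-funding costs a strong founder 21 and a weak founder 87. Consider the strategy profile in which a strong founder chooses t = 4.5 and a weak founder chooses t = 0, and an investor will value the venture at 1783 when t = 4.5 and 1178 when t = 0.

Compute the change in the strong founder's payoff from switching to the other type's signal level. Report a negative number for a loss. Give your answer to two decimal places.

-510.50

Playing t = 4.5 the strong founder receives 1783 − 21 × 4.5 = 1688.5.
Deviating to t = 0 yields 1178 instead.
Gain from deviating: 1178 − 1688.5 = -510.50.
The gain is negative, so the strong type's incentive-compatibility constraint is satisfied.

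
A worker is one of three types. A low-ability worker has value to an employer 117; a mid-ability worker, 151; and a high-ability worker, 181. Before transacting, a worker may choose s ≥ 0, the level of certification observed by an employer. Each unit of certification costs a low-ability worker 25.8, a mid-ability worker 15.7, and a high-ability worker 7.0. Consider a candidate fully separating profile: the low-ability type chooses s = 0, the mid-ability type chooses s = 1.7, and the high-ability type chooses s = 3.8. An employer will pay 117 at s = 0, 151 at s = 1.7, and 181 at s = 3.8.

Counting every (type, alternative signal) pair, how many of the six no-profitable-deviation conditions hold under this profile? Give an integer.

6

Low-ability (own payoff 117): to s=1.7 gives 151 − 25.8×1.7 = 107.14 → no gain ✓; to s=3.8 gives 181 − 25.8×3.8 = 82.96 → no gain ✓.
Mid-ability (own payoff 151 − 15.7×1.7 = 124.31): to s=0 gives 117 → no gain ✓; to s=3.8 gives 181 − 15.7×3.8 = 121.34 → no gain ✓.
High-ability (own payoff 181 − 7.0×3.8 = 154.4): to s=0 gives 117 → no gain ✓; to s=1.7 gives 151 − 7.0×1.7 = 139.1 → no gain ✓.
6 of the 6 constraints hold; this profile is a separating equilibrium.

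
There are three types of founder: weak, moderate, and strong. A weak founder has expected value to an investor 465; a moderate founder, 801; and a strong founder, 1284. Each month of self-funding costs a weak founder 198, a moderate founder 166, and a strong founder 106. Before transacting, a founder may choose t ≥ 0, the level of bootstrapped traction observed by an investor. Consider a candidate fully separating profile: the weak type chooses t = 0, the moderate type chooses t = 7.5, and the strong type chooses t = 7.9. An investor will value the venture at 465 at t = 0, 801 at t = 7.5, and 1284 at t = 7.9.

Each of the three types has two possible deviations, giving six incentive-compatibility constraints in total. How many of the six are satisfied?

3

Strong (own payoff 1284 − 106×7.9 = 446.6): to t=0 gives 465 → profitable ✗; to t=7.5 gives 801 − 106×7.5 = 6 → no gain ✓.
Moderate (own payoff 801 − 166×7.5 = -444): to t=0 gives 465 → profitable ✗; to t=7.9 gives 1284 − 166×7.9 = -27.4 → profitable ✗.
Weak (own payoff 465): to t=7.5 gives 801 − 198×7.5 = -684 → no gain ✓; to t=7.9 gives 1284 − 198×7.9 = -280.2 → no gain ✓.
3 of the 6 constraints hold; not an equilibrium.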